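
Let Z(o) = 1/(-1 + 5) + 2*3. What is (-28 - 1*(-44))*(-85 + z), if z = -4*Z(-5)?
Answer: -1760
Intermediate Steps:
Z(o) = 25/4 (Z(o) = 1/4 + 6 = ¼ + 6 = 25/4)
z = -25 (z = -4*25/4 = -25)
(-28 - 1*(-44))*(-85 + z) = (-28 - 1*(-44))*(-85 - 25) = (-28 + 44)*(-110) = 16*(-110) = -1760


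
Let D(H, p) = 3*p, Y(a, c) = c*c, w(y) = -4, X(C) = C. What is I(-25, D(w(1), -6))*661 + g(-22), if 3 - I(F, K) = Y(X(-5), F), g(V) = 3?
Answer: -411139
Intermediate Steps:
Y(a, c) = c**2
I(F, K) = 3 - F**2
I(-25, D(w(1), -6))*661 + g(-22) = (3 - 1*(-25)**2)*661 + 3 = (3 - 1*625)*661 + 3 = (3 - 625)*661 + 3 = -622*661 + 3 = -411142 + 3 = -411139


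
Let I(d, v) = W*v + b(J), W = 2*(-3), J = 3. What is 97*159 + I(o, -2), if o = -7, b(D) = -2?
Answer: 15433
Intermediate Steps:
W = -6
I(d, v) = -2 - 6*v (I(d, v) = -6*v - 2 = -2 - 6*v)
97*159 + I(o, -2) = 97*159 + (-2 - 6*(-2)) = 15423 + (-2 + 12) = 15423 + 10 = 15433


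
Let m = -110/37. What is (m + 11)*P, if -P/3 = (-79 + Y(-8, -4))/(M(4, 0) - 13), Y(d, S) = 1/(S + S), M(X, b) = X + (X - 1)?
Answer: -188001/592 ≈ -317.57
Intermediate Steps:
M(X, b) = -1 + 2*X (M(X, b) = X + (-1 + X) = -1 + 2*X)
Y(d, S) = 1/(2*S)
m = -110/37 (m = -110*1/37 = -110/37 ≈ -2.9730)
P = -633/16 (P = -3*(-79 + (1/2)/(-4))/((-1 + 2*4) - 13) = -3*(-79 + (1/2)*(-1/4))/((-1 + 8) - 13) = -3*(-79 - 1/8)/(7 - 13) = -(-1899)/(8*(-6)) = -(-1899)*(-1)/(8*6) = -3*211/16 = -633/16 ≈ -39.563)
(m + 11)*P = (-110/37 + 11)*(-633/16) = (297/37)*(-633/16) = -188001/592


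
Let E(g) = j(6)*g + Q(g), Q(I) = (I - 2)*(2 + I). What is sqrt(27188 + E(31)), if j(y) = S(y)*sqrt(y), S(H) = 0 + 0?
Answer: sqrt(28145) ≈ 167.76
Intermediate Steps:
S(H) = 0
Q(I) = (-2 + I)*(2 + I)
j(y) = 0 (j(y) = 0*sqrt(y) = 0)
E(g) = -4 + g**2 (E(g) = 0*g + (-4 + g**2) = 0 + (-4 + g**2) = -4 + g**2)
sqrt(27188 + E(31)) = sqrt(27188 + (-4 + 31**2)) = sqrt(27188 + (-4 + 961)) = sqrt(27188 + 957) = sqrt(28145)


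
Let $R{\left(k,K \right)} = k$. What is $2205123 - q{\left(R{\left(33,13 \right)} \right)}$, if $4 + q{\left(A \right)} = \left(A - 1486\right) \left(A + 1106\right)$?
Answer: $3860094$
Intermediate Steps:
$q{\left(A \right)} = -4 + \left(-1486 + A\right) \left(1106 + A\right)$ ($q{\left(A \right)} = -4 + \left(A - 1486\right) \left(A + 1106\right) = -4 + \left(-1486 + A\right) \left(1106 + A\right)$)
$2205123 - q{\left(R{\left(33,13 \right)} \right)} = 2205123 - \left(-1643520 + 33^{2} - 12540\right) = 2205123 - \left(-1643520 + 1089 - 12540\right) = 2205123 - -1654971 = 2205123 + 1654971 = 3860094$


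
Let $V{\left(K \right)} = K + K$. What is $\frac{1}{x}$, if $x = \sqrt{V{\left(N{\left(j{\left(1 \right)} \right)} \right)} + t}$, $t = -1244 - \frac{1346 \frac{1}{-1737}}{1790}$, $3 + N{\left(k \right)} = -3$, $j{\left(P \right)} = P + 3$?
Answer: $- \frac{3 i \sqrt{337281629812745}}{1952595767} \approx - 0.028217 i$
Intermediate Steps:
$j{\left(P \right)} = 3 + P$
$N{\left(k \right)} = -6$ ($N{\left(k \right)} = -3 - 3 = -6$)
$V{\left(K \right)} = 2 K$
$t = - \frac{1933940387}{1554615}$ ($t = -1244 - 1346 \left(- \frac{1}{1737}\right) \frac{1}{1790} = -1244 - \left(- \frac{1346}{1737}\right) \frac{1}{1790} = -1244 - - \frac{673}{1554615} = -1244 + \frac{673}{1554615} = - \frac{1933940387}{1554615} \approx -1244.0$)
$x = \frac{i \sqrt{337281629812745}}{518205}$ ($x = \sqrt{2 \left(-6\right) - \frac{1933940387}{1554615}} = \sqrt{-12 - \frac{1933940387}{1554615}} = \sqrt{- \frac{1952595767}{1554615}} = \frac{i \sqrt{337281629812745}}{518205} \approx 35.44 i$)
$\frac{1}{x} = \frac{1}{\frac{1}{518205} i \sqrt{337281629812745}} = - \frac{3 i \sqrt{337281629812745}}{1952595767}$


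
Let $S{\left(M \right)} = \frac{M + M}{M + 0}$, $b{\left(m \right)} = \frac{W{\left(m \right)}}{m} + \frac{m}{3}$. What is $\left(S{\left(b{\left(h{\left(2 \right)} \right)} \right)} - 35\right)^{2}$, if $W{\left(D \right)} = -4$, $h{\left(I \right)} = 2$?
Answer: $1089$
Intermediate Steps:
$b{\left(m \right)} = - \frac{4}{m} + \frac{m}{3}$
$S{\left(M \right)} = 2$ ($S{\left(M \right)} = \frac{2 M}{M} = 2$)
$\left(S{\left(b{\left(h{\left(2 \right)} \right)} \right)} - 35\right)^{2} = \left(2 - 35\right)^{2} = \left(-33\right)^{2} = 1089$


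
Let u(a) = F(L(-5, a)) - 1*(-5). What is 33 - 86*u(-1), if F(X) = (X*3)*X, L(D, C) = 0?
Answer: -397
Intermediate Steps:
F(X) = 3*X**2 (F(X) = (3*X)*X = 3*X**2)
u(a) = 5 (u(a) = 3*0**2 - 1*(-5) = 3*0 + 5 = 0 + 5 = 5)
33 - 86*u(-1) = 33 - 86*5 = 33 - 430 = -397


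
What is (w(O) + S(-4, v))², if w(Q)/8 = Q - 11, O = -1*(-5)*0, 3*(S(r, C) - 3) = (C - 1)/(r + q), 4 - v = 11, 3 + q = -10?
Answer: 18722929/2601 ≈ 7198.4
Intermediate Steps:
q = -13 (q = -3 - 10 = -13)
v = -7 (v = 4 - 1*11 = 4 - 11 = -7)
S(r, C) = 3 + (-1 + C)/(3*(-13 + r)) (S(r, C) = 3 + ((C - 1)/(r - 13))/3 = 3 + ((-1 + C)/(-13 + r))/3 = 3 + (-1 + C)/(3*(-13 + r)))
O = 0 (O = 5*0 = 0)
w(Q) = -88 + 8*Q (w(Q) = 8*(Q - 11) = 8*(-11 + Q) = -88 + 8*Q)
(w(O) + S(-4, v))² = ((-88 + 8*0) + (-118 - 7 + 9*(-4))/(3*(-13 - 4)))² = ((-88 + 0) + (⅓)*(-118 - 7 - 36)/(-17))² = (-88 + (⅓)*(-1/17)*(-161))² = (-88 + 161/51)² = (-4327/51)² = 18722929/2601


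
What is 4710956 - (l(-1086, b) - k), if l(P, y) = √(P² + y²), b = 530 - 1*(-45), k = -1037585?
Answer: 3673371 - √1510021 ≈ 3.6721e+6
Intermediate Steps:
b = 575 (b = 530 + 45 = 575)
4710956 - (l(-1086, b) - k) = 4710956 - (√((-1086)² + 575²) - 1*(-1037585)) = 4710956 - (√(1179396 + 330625) + 1037585) = 4710956 - (√1510021 + 1037585) = 4710956 - (1037585 + √1510021) = 4710956 + (-1037585 - √1510021) = 3673371 - √1510021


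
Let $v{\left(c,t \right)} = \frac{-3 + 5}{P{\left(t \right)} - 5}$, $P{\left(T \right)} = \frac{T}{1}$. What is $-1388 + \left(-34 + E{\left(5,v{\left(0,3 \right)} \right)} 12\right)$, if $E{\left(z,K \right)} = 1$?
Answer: $-1410$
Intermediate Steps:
$P{\left(T \right)} = T$ ($P{\left(T \right)} = T 1 = T$)
$v{\left(c,t \right)} = \frac{2}{-5 + t}$ ($v{\left(c,t \right)} = \frac{-3 + 5}{t - 5} = \frac{2}{-5 + t}$)
$-1388 + \left(-34 + E{\left(5,v{\left(0,3 \right)} \right)} 12\right) = -1388 + \left(-34 + 1 \cdot 12\right) = -1388 + \left(-34 + 12\right) = -1388 - 22 = -1410$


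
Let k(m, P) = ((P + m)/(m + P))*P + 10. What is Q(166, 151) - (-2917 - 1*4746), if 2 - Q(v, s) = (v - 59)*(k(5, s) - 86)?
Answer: -360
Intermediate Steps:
k(m, P) = 10 + P (k(m, P) = ((P + m)/(P + m))*P + 10 = 1*P + 10 = P + 10 = 10 + P)
Q(v, s) = 2 - (-76 + s)*(-59 + v) (Q(v, s) = 2 - (v - 59)*((10 + s) - 86) = 2 - (-59 + v)*(-76 + s) = 2 - (-76 + s)*(-59 + v))
Q(166, 151) - (-2917 - 1*4746) = (-4482 + 59*151 + 76*166 - 1*151*166) - (-2917 - 1*4746) = (-4482 + 8909 + 12616 - 25066) - (-2917 - 4746) = -8023 - 1*(-7663) = -8023 + 7663 = -360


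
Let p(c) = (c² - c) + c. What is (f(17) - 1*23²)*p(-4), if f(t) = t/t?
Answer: -8448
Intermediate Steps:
p(c) = c²
f(t) = 1
(f(17) - 1*23²)*p(-4) = (1 - 1*23²)*(-4)² = (1 - 1*529)*16 = (1 - 529)*16 = -528*16 = -8448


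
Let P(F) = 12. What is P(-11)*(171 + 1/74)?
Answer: 75930/37 ≈ 2052.2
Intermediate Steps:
P(-11)*(171 + 1/74) = 12*(171 + 1/74) = 12*(12655/74) = 75930/37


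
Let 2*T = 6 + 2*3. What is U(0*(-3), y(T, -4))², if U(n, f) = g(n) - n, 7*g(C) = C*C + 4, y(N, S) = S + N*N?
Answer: 16/49 ≈ 0.32653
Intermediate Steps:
T = 6 (T = (6 + 2*3)/2 = (6 + 6)/2 = (½)*12 = 6)
y(N, S) = S + N²
g(C) = 4/7 + C²/7 (g(C) = (C*C + 4)/7 = (C² + 4)/7 = (4 + C²)/7 = 4/7 + C²/7)
U(n, f) = 4/7 - n + n²/7 (U(n, f) = (4/7 + n²/7) - n = 4/7 - n + n²/7)
U(0*(-3), y(T, -4))² = (4/7 - 0*(-3) + (0*(-3))²/7)² = (4/7 - 1*0 + (⅐)*0²)² = (4/7 + 0 + (⅐)*0)² = (4/7 + 0 + 0)² = (4/7)² = 16/49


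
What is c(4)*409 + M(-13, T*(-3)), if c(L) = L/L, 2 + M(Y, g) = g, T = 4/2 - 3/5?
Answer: 2014/5 ≈ 402.80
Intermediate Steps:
T = 7/5 (T = 4*(1/2) - 3*1/5 = 2 - 3/5 = 7/5 ≈ 1.4000)
M(Y, g) = -2 + g
c(L) = 1
c(4)*409 + M(-13, T*(-3)) = 1*409 + (-2 + (7/5)*(-3)) = 409 + (-2 - 21/5) = 409 - 31/5 = 2014/5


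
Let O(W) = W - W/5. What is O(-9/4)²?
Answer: 81/25 ≈ 3.2400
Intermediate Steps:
O(W) = 4*W/5 (O(W) = W - W/5 = 4*W/5)
O(-9/4)² = (4*(-9/4)/5)² = (4*(-9*¼)/5)² = ((⅘)*(-9/4))² = (-9/5)² = 81/25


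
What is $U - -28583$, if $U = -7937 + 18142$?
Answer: $38788$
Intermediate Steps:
$U = 10205$
$U - -28583 = 10205 - -28583 = 10205 + 28583 = 38788$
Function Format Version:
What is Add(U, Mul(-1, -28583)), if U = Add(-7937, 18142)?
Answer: 38788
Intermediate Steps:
U = 10205
Add(U, Mul(-1, -28583)) = Add(10205, Mul(-1, -28583)) = Add(10205, 28583) = 38788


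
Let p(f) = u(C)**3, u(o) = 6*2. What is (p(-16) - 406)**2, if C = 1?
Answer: 1747684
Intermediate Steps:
u(o) = 12
p(f) = 1728 (p(f) = 12**3 = 1728)
(p(-16) - 406)**2 = (1728 - 406)**2 = 1322**2 = 1747684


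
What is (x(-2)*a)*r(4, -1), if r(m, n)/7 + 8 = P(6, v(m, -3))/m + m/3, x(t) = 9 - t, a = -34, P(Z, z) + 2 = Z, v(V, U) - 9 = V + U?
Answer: 44506/3 ≈ 14835.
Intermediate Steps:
v(V, U) = 9 + U + V (v(V, U) = 9 + (V + U) = 9 + (U + V) = 9 + U + V)
P(Z, z) = -2 + Z
r(m, n) = -56 + 28/m + 7*m/3 (r(m, n) = -56 + 7*((-2 + 6)/m + m/3) = -56 + 7*(4/m + m*(⅓)) = -56 + 7*(4/m + m/3) = -56 + (28/m + 7*m/3) = -56 + 28/m + 7*m/3)
(x(-2)*a)*r(4, -1) = ((9 - 1*(-2))*(-34))*(-56 + 28/4 + (7/3)*4) = ((9 + 2)*(-34))*(-56 + 28*(¼) + 28/3) = (11*(-34))*(-56 + 7 + 28/3) = -374*(-119/3) = 44506/3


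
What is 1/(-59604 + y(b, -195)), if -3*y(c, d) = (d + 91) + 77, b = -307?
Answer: -1/59595 ≈ -1.6780e-5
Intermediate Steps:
y(c, d) = -56 - d/3 (y(c, d) = -((d + 91) + 77)/3 = -((91 + d) + 77)/3 = -(168 + d)/3 = -56 - d/3)
1/(-59604 + y(b, -195)) = 1/(-59604 + (-56 - ⅓*(-195))) = 1/(-59604 + (-56 + 65)) = 1/(-59604 + 9) = 1/(-59595) = -1/59595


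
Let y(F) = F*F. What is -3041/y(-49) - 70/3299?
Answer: -10200329/7920899 ≈ -1.2878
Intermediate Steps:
y(F) = F**2
-3041/y(-49) - 70/3299 = -3041/((-49)**2) - 70/3299 = -3041/2401 - 70*1/3299 = -3041*1/2401 - 70/3299 = -3041/2401 - 70/3299 = -10200329/7920899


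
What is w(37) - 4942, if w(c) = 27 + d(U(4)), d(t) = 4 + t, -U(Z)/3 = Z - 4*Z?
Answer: -4875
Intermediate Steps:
U(Z) = 9*Z (U(Z) = -3*(Z - 4*Z) = -(-9)*Z = 9*Z)
w(c) = 67 (w(c) = 27 + (4 + 9*4) = 27 + (4 + 36) = 27 + 40 = 67)
w(37) - 4942 = 67 - 4942 = -4875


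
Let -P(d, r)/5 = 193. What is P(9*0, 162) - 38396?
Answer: -39361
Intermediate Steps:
P(d, r) = -965 (P(d, r) = -5*193 = -965)
P(9*0, 162) - 38396 = -965 - 38396 = -39361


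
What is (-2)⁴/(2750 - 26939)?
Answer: -16/24189 ≈ -0.00066146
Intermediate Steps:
(-2)⁴/(2750 - 26939) = 16/(-24189) = 16*(-1/24189) = -16/24189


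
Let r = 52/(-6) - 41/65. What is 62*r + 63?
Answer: -100121/195 ≈ -513.44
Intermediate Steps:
r = -1813/195 (r = 52*(-⅙) - 41*1/65 = -26/3 - 41/65 = -1813/195 ≈ -9.2974)
62*r + 63 = 62*(-1813/195) + 63 = -112406/195 + 63 = -100121/195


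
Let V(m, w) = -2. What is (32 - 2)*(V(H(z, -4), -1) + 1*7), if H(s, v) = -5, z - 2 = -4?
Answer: 150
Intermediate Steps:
z = -2 (z = 2 - 4 = -2)
(32 - 2)*(V(H(z, -4), -1) + 1*7) = (32 - 2)*(-2 + 1*7) = 30*(-2 + 7) = 30*5 = 150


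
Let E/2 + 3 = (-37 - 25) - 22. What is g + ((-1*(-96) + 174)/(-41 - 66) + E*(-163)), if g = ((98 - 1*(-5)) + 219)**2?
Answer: 14128652/107 ≈ 1.3204e+5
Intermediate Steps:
E = -174 (E = -6 + 2*((-37 - 25) - 22) = -6 + 2*(-62 - 22) = -6 + 2*(-84) = -6 - 168 = -174)
g = 103684 (g = ((98 + 5) + 219)**2 = (103 + 219)**2 = 322**2 = 103684)
g + ((-1*(-96) + 174)/(-41 - 66) + E*(-163)) = 103684 + ((-1*(-96) + 174)/(-41 - 66) - 174*(-163)) = 103684 + ((96 + 174)/(-107) + 28362) = 103684 + (270*(-1/107) + 28362) = 103684 + (-270/107 + 28362) = 103684 + 3034464/107 = 14128652/107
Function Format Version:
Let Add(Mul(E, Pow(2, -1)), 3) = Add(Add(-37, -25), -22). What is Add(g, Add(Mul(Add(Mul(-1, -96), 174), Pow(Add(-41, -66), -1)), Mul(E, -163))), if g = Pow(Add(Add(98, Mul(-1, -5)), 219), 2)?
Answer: Rational(14128652, 107) ≈ 1.3204e+5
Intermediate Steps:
E = -174 (E = Add(-6, Mul(2, Add(Add(-37, -25), -22))) = Add(-6, Mul(2, Add(-62, -22))) = Add(-6, Mul(2, -84)) = Add(-6, -168) = -174)
g = 103684 (g = Pow(Add(Add(98, 5), 219), 2) = Pow(Add(103, 219), 2) = Pow(322, 2) = 103684)
Add(g, Add(Mul(Add(Mul(-1, -96), 174), Pow(Add(-41, -66), -1)), Mul(E, -163))) = Add(103684, Add(Mul(Add(Mul(-1, -96), 174), Pow(Add(-41, -66), -1)), Mul(-174, -163))) = Add(103684, Add(Mul(Add(96, 174), Pow(-107, -1)), 28362)) = Add(103684, Add(Mul(270, Rational(-1, 107)), 28362)) = Add(103684, Add(Rational(-270, 107), 28362)) = Add(103684, Rational(3034464, 107)) = Rational(14128652, 107)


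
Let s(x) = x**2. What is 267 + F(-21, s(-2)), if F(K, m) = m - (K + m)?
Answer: 288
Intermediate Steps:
F(K, m) = -K (F(K, m) = m + (-K - m) = -K)
267 + F(-21, s(-2)) = 267 - 1*(-21) = 267 + 21 = 288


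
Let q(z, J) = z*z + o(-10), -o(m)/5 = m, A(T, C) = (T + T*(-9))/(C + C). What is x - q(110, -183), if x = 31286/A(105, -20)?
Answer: -223864/21 ≈ -10660.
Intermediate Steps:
A(T, C) = -4*T/C (A(T, C) = (T - 9*T)/((2*C)) = (-8*T)*(1/(2*C)) = -4*T/C)
o(m) = -5*m
q(z, J) = 50 + z² (q(z, J) = z*z - 5*(-10) = z² + 50 = 50 + z²)
x = 31286/21 (x = 31286/((-4*105/(-20))) = 31286/((-4*105*(-1/20))) = 31286/21 ≈ 1489.8)
x - q(110, -183) = 31286/21 - (50 + 110²) = 31286/21 - (50 + 12100) = 31286/21 - 1*12150 = 31286/21 - 12150 = -223864/21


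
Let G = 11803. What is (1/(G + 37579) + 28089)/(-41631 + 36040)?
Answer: -1387090999/276094762 ≈ -5.0240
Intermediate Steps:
(1/(G + 37579) + 28089)/(-41631 + 36040) = (1/(11803 + 37579) + 28089)/(-41631 + 36040) = (1/49382 + 28089)/(-5591) = (1/49382 + 28089)*(-1/5591) = (1387090999/49382)*(-1/5591) = -1387090999/276094762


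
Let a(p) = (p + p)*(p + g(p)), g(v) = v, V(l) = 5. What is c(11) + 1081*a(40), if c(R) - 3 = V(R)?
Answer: 6918408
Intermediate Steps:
c(R) = 8 (c(R) = 3 + 5 = 8)
a(p) = 4*p**2 (a(p) = (p + p)*(p + p) = (2*p)*(2*p) = 4*p**2)
c(11) + 1081*a(40) = 8 + 1081*(4*40**2) = 8 + 1081*(4*1600) = 8 + 1081*6400 = 8 + 6918400 = 6918408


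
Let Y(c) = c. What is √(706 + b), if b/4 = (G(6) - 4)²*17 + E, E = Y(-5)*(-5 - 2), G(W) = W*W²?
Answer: √3057038 ≈ 1748.4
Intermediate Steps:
G(W) = W³
E = 35 (E = -5*(-5 - 2) = -5*(-7) = 35)
b = 3056332 (b = 4*((6³ - 4)²*17 + 35) = 4*((216 - 4)²*17 + 35) = 4*(212²*17 + 35) = 4*(44944*17 + 35) = 4*(764048 + 35) = 4*764083 = 3056332)
√(706 + b) = √(706 + 3056332) = √3057038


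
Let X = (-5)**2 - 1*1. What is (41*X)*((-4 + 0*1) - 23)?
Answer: -26568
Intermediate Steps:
X = 24 (X = 25 - 1 = 24)
(41*X)*((-4 + 0*1) - 23) = (41*24)*((-4 + 0*1) - 23) = 984*((-4 + 0) - 23) = 984*(-4 - 23) = 984*(-27) = -26568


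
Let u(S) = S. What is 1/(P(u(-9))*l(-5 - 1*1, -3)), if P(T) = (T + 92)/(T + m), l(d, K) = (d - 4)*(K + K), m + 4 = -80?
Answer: -31/1660 ≈ -0.018675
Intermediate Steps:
m = -84 (m = -4 - 80 = -84)
l(d, K) = 2*K*(-4 + d) (l(d, K) = (-4 + d)*(2*K) = 2*K*(-4 + d))
P(T) = (92 + T)/(-84 + T) (P(T) = (T + 92)/(T - 84) = (92 + T)/(-84 + T))
1/(P(u(-9))*l(-5 - 1*1, -3)) = 1/(((92 - 9)/(-84 - 9))*(2*(-3)*(-4 + (-5 - 1*1)))) = 1/((83/(-93))*(2*(-3)*(-4 + (-5 - 1)))) = 1/((-1/93*83)*(2*(-3)*(-4 - 6))) = 1/(-166*(-3)*(-10)/93) = 1/(-83/93*60) = 1/(-1660/31) = -31/1660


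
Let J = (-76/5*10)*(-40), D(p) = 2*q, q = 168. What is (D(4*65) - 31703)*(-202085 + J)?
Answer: 6148088835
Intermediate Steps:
D(p) = 336 (D(p) = 2*168 = 336)
J = 6080 (J = (-76*⅕*10)*(-40) = -76/5*10*(-40) = -152*(-40) = 6080)
(D(4*65) - 31703)*(-202085 + J) = (336 - 31703)*(-202085 + 6080) = -31367*(-196005) = 6148088835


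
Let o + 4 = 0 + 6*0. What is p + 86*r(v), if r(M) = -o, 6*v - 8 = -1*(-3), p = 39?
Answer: 383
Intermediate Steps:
v = 11/6 (v = 4/3 + (-1*(-3))/6 = 4/3 + (1/6)*3 = 4/3 + 1/2 = 11/6 ≈ 1.8333)
o = -4 (o = -4 + (0 + 6*0) = -4 + (0 + 0) = -4 + 0 = -4)
r(M) = 4 (r(M) = -1*(-4) = 4)
p + 86*r(v) = 39 + 86*4 = 39 + 344 = 383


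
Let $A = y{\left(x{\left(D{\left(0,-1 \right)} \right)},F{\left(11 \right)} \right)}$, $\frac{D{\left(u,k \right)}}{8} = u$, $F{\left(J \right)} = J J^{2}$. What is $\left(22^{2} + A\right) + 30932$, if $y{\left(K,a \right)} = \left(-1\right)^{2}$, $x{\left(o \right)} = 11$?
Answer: $31417$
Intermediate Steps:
$F{\left(J \right)} = J^{3}$
$D{\left(u,k \right)} = 8 u$
$y{\left(K,a \right)} = 1$
$A = 1$
$\left(22^{2} + A\right) + 30932 = \left(22^{2} + 1\right) + 30932 = \left(484 + 1\right) + 30932 = 485 + 30932 = 31417$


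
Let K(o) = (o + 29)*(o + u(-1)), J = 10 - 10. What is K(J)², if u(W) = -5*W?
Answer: 21025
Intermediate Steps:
J = 0
K(o) = (5 + o)*(29 + o) (K(o) = (o + 29)*(o - 5*(-1)) = (29 + o)*(o + 5) = (29 + o)*(5 + o) = (5 + o)*(29 + o))
K(J)² = (145 + 0² + 34*0)² = (145 + 0 + 0)² = 145² = 21025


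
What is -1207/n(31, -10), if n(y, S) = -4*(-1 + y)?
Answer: 1207/120 ≈ 10.058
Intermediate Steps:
n(y, S) = 4 - 4*y
-1207/n(31, -10) = -1207/(4 - 4*31) = -1207/(4 - 124) = -1207/(-120) = -1207*(-1/120) = 1207/120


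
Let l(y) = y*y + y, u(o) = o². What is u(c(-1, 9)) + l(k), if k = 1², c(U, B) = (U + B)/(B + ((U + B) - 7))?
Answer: 66/25 ≈ 2.6400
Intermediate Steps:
c(U, B) = (B + U)/(-7 + U + 2*B) (c(U, B) = (B + U)/(B + ((B + U) - 7)) = (B + U)/(B + (-7 + B + U)) = (B + U)/(-7 + U + 2*B))
k = 1
l(y) = y + y² (l(y) = y² + y = y + y²)
u(c(-1, 9)) + l(k) = ((9 - 1)/(-7 - 1 + 2*9))² + 1*(1 + 1) = (8/(-7 - 1 + 18))² + 1*2 = (8/10)² + 2 = ((⅒)*8)² + 2 = (⅘)² + 2 = 16/25 + 2 = 66/25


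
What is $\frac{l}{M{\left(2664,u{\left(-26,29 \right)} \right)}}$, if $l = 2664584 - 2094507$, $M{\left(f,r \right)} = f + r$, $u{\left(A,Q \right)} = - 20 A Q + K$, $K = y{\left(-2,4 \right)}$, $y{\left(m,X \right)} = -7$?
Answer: $\frac{570077}{17737} \approx 32.141$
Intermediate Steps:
$K = -7$
$u{\left(A,Q \right)} = -7 - 20 A Q$ ($u{\left(A,Q \right)} = - 20 A Q - 7 = -7 - 20 A Q$)
$l = 570077$ ($l = 2664584 - 2094507 = 570077$)
$\frac{l}{M{\left(2664,u{\left(-26,29 \right)} \right)}} = \frac{570077}{2664 - \left(7 - 15080\right)} = \frac{570077}{2664 + \left(-7 + 15080\right)} = \frac{570077}{2664 + 15073} = \frac{570077}{17737}$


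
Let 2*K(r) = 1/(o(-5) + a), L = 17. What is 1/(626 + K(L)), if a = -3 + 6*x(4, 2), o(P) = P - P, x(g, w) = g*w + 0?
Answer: 90/56341 ≈ 0.0015974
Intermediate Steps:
x(g, w) = g*w
o(P) = 0
a = 45 (a = -3 + 6*(4*2) = -3 + 6*8 = -3 + 48 = 45)
K(r) = 1/90 (K(r) = 1/(2*(0 + 45)) = (½)/45 = (½)*(1/45) = 1/90)
1/(626 + K(L)) = 1/(626 + 1/90) = 1/(56341/90) = 90/56341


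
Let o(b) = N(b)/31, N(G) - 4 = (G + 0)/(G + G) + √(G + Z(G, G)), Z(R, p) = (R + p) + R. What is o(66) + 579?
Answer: 35907/62 + 2*√66/31 ≈ 579.67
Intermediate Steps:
Z(R, p) = p + 2*R
N(G) = 9/2 + 2*√G (N(G) = 4 + ((G + 0)/(G + G) + √(G + (G + 2*G))) = 4 + (G/((2*G)) + √(G + 3*G)) = 4 + (G*(1/(2*G)) + √(4*G)) = 4 + (½ + 2*√G) = 9/2 + 2*√G)
o(b) = 9/62 + 2*√b/31 (o(b) = (9/2 + 2*√b)/31 = (9/2 + 2*√b)*(1/31) = 9/62 + 2*√b/31)
o(66) + 579 = (9/62 + 2*√66/31) + 579 = 35907/62 + 2*√66/31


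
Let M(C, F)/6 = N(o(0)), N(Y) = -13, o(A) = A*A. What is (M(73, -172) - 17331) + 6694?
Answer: -10715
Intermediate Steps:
o(A) = A²
M(C, F) = -78 (M(C, F) = 6*(-13) = -78)
(M(73, -172) - 17331) + 6694 = (-78 - 17331) + 6694 = -17409 + 6694 = -10715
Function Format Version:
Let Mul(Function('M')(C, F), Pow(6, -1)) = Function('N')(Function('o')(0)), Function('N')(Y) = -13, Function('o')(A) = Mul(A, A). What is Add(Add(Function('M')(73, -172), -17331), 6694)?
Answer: -10715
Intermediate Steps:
Function('o')(A) = Pow(A, 2)
Function('M')(C, F) = -78 (Function('M')(C, F) = Mul(6, -13) = -78)
Add(Add(Function('M')(73, -172), -17331), 6694) = Add(Add(-78, -17331), 6694) = Add(-17409, 6694) = -10715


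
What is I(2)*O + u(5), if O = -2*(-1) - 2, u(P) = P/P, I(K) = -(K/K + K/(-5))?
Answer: 1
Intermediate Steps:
I(K) = -1 + K/5 (I(K) = -(1 + K*(-1/5)) = -(1 - K/5) = -1 + K/5)
u(P) = 1
O = 0 (O = 2 - 2 = 0)
I(2)*O + u(5) = (-1 + (1/5)*2)*0 + 1 = (-1 + 2/5)*0 + 1 = -3/5*0 + 1 = 0 + 1 = 1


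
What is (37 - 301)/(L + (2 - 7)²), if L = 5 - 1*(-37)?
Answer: -264/67 ≈ -3.9403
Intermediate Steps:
L = 42 (L = 5 + 37 = 42)
(37 - 301)/(L + (2 - 7)²) = (37 - 301)/(42 + (2 - 7)²) = -264/(42 + (-5)²) = -264/(42 + 25) = -264/67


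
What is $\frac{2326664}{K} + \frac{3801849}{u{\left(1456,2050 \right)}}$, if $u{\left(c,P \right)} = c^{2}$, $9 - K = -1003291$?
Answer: $\frac{2186693468801}{531732947200} \approx 4.1124$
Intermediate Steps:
$K = 1003300$ ($K = 9 - -1003291 = 9 + 1003291 = 1003300$)
$\frac{2326664}{K} + \frac{3801849}{u{\left(1456,2050 \right)}} = \frac{2326664}{1003300} + \frac{3801849}{1456^{2}} = 2326664 \cdot \frac{1}{1003300} + \frac{3801849}{2119936} = \frac{581666}{250825} + 3801849 \cdot \frac{1}{2119936} = \frac{581666}{250825} + \frac{3801849}{2119936} = \frac{2186693468801}{531732947200}$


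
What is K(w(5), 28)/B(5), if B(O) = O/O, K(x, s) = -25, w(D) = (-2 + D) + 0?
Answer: -25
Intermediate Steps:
w(D) = -2 + D
B(O) = 1
K(w(5), 28)/B(5) = -25/1 = -25*1 = -25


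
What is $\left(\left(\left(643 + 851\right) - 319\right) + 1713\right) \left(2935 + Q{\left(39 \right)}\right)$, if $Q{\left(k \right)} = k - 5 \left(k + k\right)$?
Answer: $7462592$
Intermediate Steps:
$Q{\left(k \right)} = - 9 k$ ($Q{\left(k \right)} = k - 5 \cdot 2 k = k - 10 k = - 9 k$)
$\left(\left(\left(643 + 851\right) - 319\right) + 1713\right) \left(2935 + Q{\left(39 \right)}\right) = \left(\left(\left(643 + 851\right) - 319\right) + 1713\right) \left(2935 - 351\right) = \left(\left(1494 - 319\right) + 1713\right) \left(2935 - 351\right) = \left(1175 + 1713\right) 2584 = 2888 \cdot 2584 = 7462592$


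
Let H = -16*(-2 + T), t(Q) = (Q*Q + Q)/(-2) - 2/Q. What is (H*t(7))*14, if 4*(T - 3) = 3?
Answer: 11088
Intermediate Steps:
T = 15/4 (T = 3 + (¼)*3 = 3 + ¾ = 15/4 ≈ 3.7500)
t(Q) = -2/Q - Q/2 - Q²/2 (t(Q) = (Q² + Q)*(-½) - 2/Q = (Q + Q²)*(-½) - 2/Q = (-Q/2 - Q²/2) - 2/Q = -2/Q - Q/2 - Q²/2)
H = -28 (H = -16*(-2 + 15/4) = -16*7/4 = -4*7 = -28)
(H*t(7))*14 = -14*(-4 + 7²*(-1 - 1*7))/7*14 = -14*(-4 + 49*(-1 - 7))/7*14 = -14*(-4 + 49*(-8))/7*14 = -14*(-4 - 392)/7*14 = -14*(-396)/7*14 = -28*(-198/7)*14 = 792*14 = 11088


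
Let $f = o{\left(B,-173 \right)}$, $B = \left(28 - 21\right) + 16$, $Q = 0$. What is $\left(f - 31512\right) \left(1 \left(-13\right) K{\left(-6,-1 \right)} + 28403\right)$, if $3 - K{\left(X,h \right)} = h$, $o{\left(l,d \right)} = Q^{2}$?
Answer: $-893396712$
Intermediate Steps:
$B = 23$ ($B = 7 + 16 = 23$)
$o{\left(l,d \right)} = 0$ ($o{\left(l,d \right)} = 0^{2} = 0$)
$K{\left(X,h \right)} = 3 - h$
$f = 0$
$\left(f - 31512\right) \left(1 \left(-13\right) K{\left(-6,-1 \right)} + 28403\right) = \left(0 - 31512\right) \left(1 \left(-13\right) \left(3 - -1\right) + 28403\right) = - 31512 \left(- 13 \left(3 + 1\right) + 28403\right) = - 31512 \left(\left(-13\right) 4 + 28403\right) = - 31512 \left(-52 + 28403\right) = \left(-31512\right) 28351 = -893396712$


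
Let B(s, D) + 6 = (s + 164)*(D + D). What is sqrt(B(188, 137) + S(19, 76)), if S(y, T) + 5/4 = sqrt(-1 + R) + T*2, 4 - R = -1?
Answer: 3*sqrt(42931)/2 ≈ 310.80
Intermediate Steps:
R = 5 (R = 4 - 1*(-1) = 4 + 1 = 5)
B(s, D) = -6 + 2*D*(164 + s) (B(s, D) = -6 + (s + 164)*(D + D) = -6 + (164 + s)*(2*D) = -6 + 2*D*(164 + s))
S(y, T) = 3/4 + 2*T (S(y, T) = -5/4 + (sqrt(-1 + 5) + T*2) = -5/4 + (sqrt(4) + 2*T) = -5/4 + (2 + 2*T) = 3/4 + 2*T)
sqrt(B(188, 137) + S(19, 76)) = sqrt((-6 + 328*137 + 2*137*188) + (3/4 + 2*76)) = sqrt((-6 + 44936 + 51512) + (3/4 + 152)) = sqrt(96442 + 611/4) = sqrt(386379/4) = 3*sqrt(42931)/2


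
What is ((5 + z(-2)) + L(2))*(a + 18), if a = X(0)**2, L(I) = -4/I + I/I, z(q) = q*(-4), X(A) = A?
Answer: 216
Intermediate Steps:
z(q) = -4*q
L(I) = 1 - 4/I (L(I) = -4/I + 1 = 1 - 4/I)
a = 0 (a = 0**2 = 0)
((5 + z(-2)) + L(2))*(a + 18) = ((5 - 4*(-2)) + (-4 + 2)/2)*(0 + 18) = ((5 + 8) + (1/2)*(-2))*18 = (13 - 1)*18 = 12*18 = 216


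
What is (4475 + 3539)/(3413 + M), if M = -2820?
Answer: 8014/593 ≈ 13.514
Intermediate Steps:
(4475 + 3539)/(3413 + M) = (4475 + 3539)/(3413 - 2820) = 8014/593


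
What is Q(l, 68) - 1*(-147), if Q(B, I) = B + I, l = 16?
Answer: 231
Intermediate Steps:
Q(l, 68) - 1*(-147) = (16 + 68) - 1*(-147) = 84 + 147 = 231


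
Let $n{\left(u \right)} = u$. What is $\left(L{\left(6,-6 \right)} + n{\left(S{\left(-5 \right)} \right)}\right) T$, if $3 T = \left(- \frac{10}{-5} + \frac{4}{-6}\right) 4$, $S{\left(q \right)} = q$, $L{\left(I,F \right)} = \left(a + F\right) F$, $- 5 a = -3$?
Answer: $\frac{2192}{45} \approx 48.711$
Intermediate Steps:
$a = \frac{3}{5}$ ($a = \left(- \frac{1}{5}\right) \left(-3\right) = \frac{3}{5} \approx 0.6$)
$L{\left(I,F \right)} = F \left(\frac{3}{5} + F\right)$ ($L{\left(I,F \right)} = \left(\frac{3}{5} + F\right) F = F \left(\frac{3}{5} + F\right)$)
$T = \frac{16}{9}$ ($T = \frac{\left(- \frac{10}{-5} + \frac{4}{-6}\right) 4}{3} = \frac{\left(\left(-10\right) \left(- \frac{1}{5}\right) + 4 \left(- \frac{1}{6}\right)\right) 4}{3} = \frac{\left(2 - \frac{2}{3}\right) 4}{3} = \frac{\frac{4}{3} \cdot 4}{3} = \frac{1}{3} \cdot \frac{16}{3} = \frac{16}{9} \approx 1.7778$)
$\left(L{\left(6,-6 \right)} + n{\left(S{\left(-5 \right)} \right)}\right) T = \left(\frac{1}{5} \left(-6\right) \left(3 + 5 \left(-6\right)\right) - 5\right) \frac{16}{9} = \left(\frac{1}{5} \left(-6\right) \left(3 - 30\right) - 5\right) \frac{16}{9} = \left(\frac{1}{5} \left(-6\right) \left(-27\right) - 5\right) \frac{16}{9} = \left(\frac{162}{5} - 5\right) \frac{16}{9} = \frac{137}{5} \cdot \frac{16}{9} = \frac{2192}{45}$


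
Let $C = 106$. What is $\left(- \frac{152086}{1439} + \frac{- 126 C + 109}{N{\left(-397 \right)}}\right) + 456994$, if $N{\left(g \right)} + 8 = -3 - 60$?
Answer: $\frac{46698884313}{102169} \approx 4.5708 \cdot 10^{5}$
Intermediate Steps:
$N{\left(g \right)} = -71$ ($N{\left(g \right)} = -8 - 63 = -71$)
$\left(- \frac{152086}{1439} + \frac{- 126 C + 109}{N{\left(-397 \right)}}\right) + 456994 = \left(- \frac{152086}{1439} + \frac{\left(-126\right) 106 + 109}{-71}\right) + 456994 = \left(\left(-152086\right) \frac{1}{1439} + \left(-13356 + 109\right) \left(- \frac{1}{71}\right)\right) + 456994 = \left(- \frac{152086}{1439} - - \frac{13247}{71}\right) + 456994 = \left(- \frac{152086}{1439} + \frac{13247}{71}\right) + 456994 = \frac{8264327}{102169} + 456994 = \frac{46698884313}{102169}$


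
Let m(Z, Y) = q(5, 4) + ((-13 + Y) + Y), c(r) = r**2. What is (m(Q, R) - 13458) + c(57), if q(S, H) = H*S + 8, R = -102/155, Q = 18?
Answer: -1580274/155 ≈ -10195.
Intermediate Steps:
R = -102/155 (R = -102*1/155 = -102/155 ≈ -0.65806)
q(S, H) = 8 + H*S
m(Z, Y) = 15 + 2*Y (m(Z, Y) = (8 + 4*5) + ((-13 + Y) + Y) = (8 + 20) + (-13 + 2*Y) = 28 + (-13 + 2*Y) = 15 + 2*Y)
(m(Q, R) - 13458) + c(57) = ((15 + 2*(-102/155)) - 13458) + 57**2 = ((15 - 204/155) - 13458) + 3249 = (2121/155 - 13458) + 3249 = -2083869/155 + 3249 = -1580274/155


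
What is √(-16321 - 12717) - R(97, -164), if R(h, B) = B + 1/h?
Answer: 15907/97 + I*√29038 ≈ 163.99 + 170.41*I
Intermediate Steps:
√(-16321 - 12717) - R(97, -164) = √(-16321 - 12717) - (-164 + 1/97) = √(-29038) - (-164 + 1/97) = I*√29038 - 1*(-15907/97) = I*√29038 + 15907/97 = 15907/97 + I*√29038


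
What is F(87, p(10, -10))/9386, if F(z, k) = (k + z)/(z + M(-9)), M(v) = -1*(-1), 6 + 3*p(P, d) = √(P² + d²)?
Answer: 85/825968 + 5*√2/1238952 ≈ 0.00010862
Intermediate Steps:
p(P, d) = -2 + √(P² + d²)/3
M(v) = 1
F(z, k) = (k + z)/(1 + z) (F(z, k) = (k + z)/(z + 1) = (k + z)/(1 + z))
F(87, p(10, -10))/9386 = (((-2 + √(10² + (-10)²)/3) + 87)/(1 + 87))/9386 = (((-2 + √(100 + 100)/3) + 87)/88)*(1/9386) = (((-2 + √200/3) + 87)/88)*(1/9386) = (((-2 + (10*√2)/3) + 87)/88)*(1/9386) = (((-2 + 10*√2/3) + 87)/88)*(1/9386) = ((85 + 10*√2/3)/88)*(1/9386) = (85/88 + 5*√2/132)*(1/9386) = 85/825968 + 5*√2/1238952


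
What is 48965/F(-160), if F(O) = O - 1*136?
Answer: -48965/296 ≈ -165.42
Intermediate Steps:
F(O) = -136 + O (F(O) = O - 136 = -136 + O)
48965/F(-160) = 48965/(-136 - 160) = 48965/(-296) = 48965*(-1/296) = -48965/296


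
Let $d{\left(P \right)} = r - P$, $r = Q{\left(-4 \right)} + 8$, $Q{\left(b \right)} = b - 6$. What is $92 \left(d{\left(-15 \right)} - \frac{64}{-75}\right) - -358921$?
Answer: $\frac{27014663}{75} \approx 3.602 \cdot 10^{5}$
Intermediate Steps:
$Q{\left(b \right)} = -6 + b$ ($Q{\left(b \right)} = b - 6 = -6 + b$)
$r = -2$ ($r = \left(-6 - 4\right) + 8 = -10 + 8 = -2$)
$d{\left(P \right)} = -2 - P$
$92 \left(d{\left(-15 \right)} - \frac{64}{-75}\right) - -358921 = 92 \left(\left(-2 - -15\right) - \frac{64}{-75}\right) - -358921 = 92 \left(\left(-2 + 15\right) - - \frac{64}{75}\right) + 358921 = 92 \left(13 + \frac{64}{75}\right) + 358921 = 92 \cdot \frac{1039}{75} + 358921 = \frac{95588}{75} + 358921 = \frac{27014663}{75}$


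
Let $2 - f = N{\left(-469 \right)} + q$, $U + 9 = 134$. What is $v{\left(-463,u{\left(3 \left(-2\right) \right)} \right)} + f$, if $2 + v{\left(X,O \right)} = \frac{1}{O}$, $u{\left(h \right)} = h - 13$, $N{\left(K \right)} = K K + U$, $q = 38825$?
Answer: $- \frac{4919310}{19} \approx -2.5891 \cdot 10^{5}$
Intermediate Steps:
$U = 125$ ($U = -9 + 134 = 125$)
$N{\left(K \right)} = 125 + K^{2}$ ($N{\left(K \right)} = K K + 125 = K^{2} + 125 = 125 + K^{2}$)
$u{\left(h \right)} = -13 + h$
$v{\left(X,O \right)} = -2 + \frac{1}{O}$
$f = -258909$ ($f = 2 - \left(\left(125 + \left(-469\right)^{2}\right) + 38825\right) = 2 - \left(\left(125 + 219961\right) + 38825\right) = 2 - \left(220086 + 38825\right) = 2 - 258911 = -258909$)
$v{\left(-463,u{\left(3 \left(-2\right) \right)} \right)} + f = \left(-2 + \frac{1}{-13 + 3 \left(-2\right)}\right) - 258909 = \left(-2 + \frac{1}{-13 - 6}\right) - 258909 = \left(-2 + \frac{1}{-19}\right) - 258909 = \left(-2 - \frac{1}{19}\right) - 258909 = - \frac{39}{19} - 258909 = - \frac{4919310}{19}$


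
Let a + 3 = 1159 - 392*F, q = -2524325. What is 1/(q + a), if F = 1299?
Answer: -1/3032377 ≈ -3.2977e-7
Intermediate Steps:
a = -508052 (a = -3 + (1159 - 392*1299) = -3 + (1159 - 509208) = -3 - 508049 = -508052)
1/(q + a) = 1/(-2524325 - 508052) = 1/(-3032377) = -1/3032377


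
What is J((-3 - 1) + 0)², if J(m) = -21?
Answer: 441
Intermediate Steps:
J((-3 - 1) + 0)² = (-21)² = 441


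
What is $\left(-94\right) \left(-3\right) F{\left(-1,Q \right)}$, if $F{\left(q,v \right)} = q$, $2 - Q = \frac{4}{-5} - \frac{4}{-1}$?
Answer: $-282$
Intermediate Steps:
$Q = - \frac{6}{5}$ ($Q = 2 - \left(\frac{4}{-5} - \frac{4}{-1}\right) = 2 - \left(4 \left(- \frac{1}{5}\right) - -4\right) = 2 - \left(- \frac{4}{5} + 4\right) = 2 - \frac{16}{5} = - \frac{6}{5} \approx -1.2$)
$\left(-94\right) \left(-3\right) F{\left(-1,Q \right)} = \left(-94\right) \left(-3\right) \left(-1\right) = 282 \left(-1\right) = -282$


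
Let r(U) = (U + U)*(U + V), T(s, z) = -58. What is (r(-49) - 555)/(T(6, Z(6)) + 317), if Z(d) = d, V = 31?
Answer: 1209/259 ≈ 4.6680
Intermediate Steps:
r(U) = 2*U*(31 + U) (r(U) = (U + U)*(U + 31) = (2*U)*(31 + U) = 2*U*(31 + U))
(r(-49) - 555)/(T(6, Z(6)) + 317) = (2*(-49)*(31 - 49) - 555)/(-58 + 317) = (2*(-49)*(-18) - 555)/259 = (1764 - 555)*(1/259) = 1209*(1/259) = 1209/259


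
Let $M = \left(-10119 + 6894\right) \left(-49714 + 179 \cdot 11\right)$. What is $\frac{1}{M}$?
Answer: $\frac{1}{153977625} \approx 6.4945 \cdot 10^{-9}$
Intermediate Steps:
$M = 153977625$ ($M = - 3225 \left(-49714 + 1969\right) = \left(-3225\right) \left(-47745\right) = 153977625$)
$\frac{1}{M} = \frac{1}{153977625}$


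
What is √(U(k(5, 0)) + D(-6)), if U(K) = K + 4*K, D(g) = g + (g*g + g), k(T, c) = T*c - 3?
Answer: 3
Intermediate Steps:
k(T, c) = -3 + T*c
D(g) = g² + 2*g (D(g) = g + (g² + g) = g + (g + g²) = g² + 2*g)
U(K) = 5*K
√(U(k(5, 0)) + D(-6)) = √(5*(-3 + 5*0) - 6*(2 - 6)) = √(5*(-3 + 0) - 6*(-4)) = √(5*(-3) + 24) = √(-15 + 24) = √9 = 3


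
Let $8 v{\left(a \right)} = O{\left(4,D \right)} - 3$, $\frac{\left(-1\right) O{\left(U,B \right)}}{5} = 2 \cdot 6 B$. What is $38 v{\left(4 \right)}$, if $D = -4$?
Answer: $\frac{4503}{4} \approx 1125.8$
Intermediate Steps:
$O{\left(U,B \right)} = - 60 B$ ($O{\left(U,B \right)} = - 5 \cdot 2 \cdot 6 B = - 5 \cdot 12 B = - 60 B$)
$v{\left(a \right)} = \frac{237}{8}$ ($v{\left(a \right)} = \frac{\left(-60\right) \left(-4\right) - 3}{8} = \frac{240 - 3}{8} = \frac{1}{8} \cdot 237 = \frac{237}{8}$)
$38 v{\left(4 \right)} = 38 \cdot \frac{237}{8} = \frac{4503}{4}$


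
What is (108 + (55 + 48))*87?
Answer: 18357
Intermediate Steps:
(108 + (55 + 48))*87 = (108 + 103)*87 = 211*87 = 18357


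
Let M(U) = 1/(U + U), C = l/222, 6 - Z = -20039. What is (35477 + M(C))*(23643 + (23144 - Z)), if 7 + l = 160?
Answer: 16128670696/17 ≈ 9.4875e+8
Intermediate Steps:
l = 153 (l = -7 + 160 = 153)
Z = 20045 (Z = 6 - 1*(-20039) = 6 + 20039 = 20045)
C = 51/74 (C = 153/222 = 153*(1/222) = 51/74 ≈ 0.68919)
M(U) = 1/(2*U)
(35477 + M(C))*(23643 + (23144 - Z)) = (35477 + 1/(2*(51/74)))*(23643 + (23144 - 1*20045)) = (35477 + (1/2)*(74/51))*(23643 + (23144 - 20045)) = (35477 + 37/51)*(23643 + 3099) = (1809364/51)*26742 = 16128670696/17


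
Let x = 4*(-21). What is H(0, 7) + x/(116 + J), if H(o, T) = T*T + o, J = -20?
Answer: 385/8 ≈ 48.125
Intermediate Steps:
H(o, T) = o + T² (H(o, T) = T² + o = o + T²)
x = -84
H(0, 7) + x/(116 + J) = (0 + 7²) - 84/(116 - 20) = (0 + 49) - 84/96 = 49 - 84*1/96 = 49 - 7/8 = 385/8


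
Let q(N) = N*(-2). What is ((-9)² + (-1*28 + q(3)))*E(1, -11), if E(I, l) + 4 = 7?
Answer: 141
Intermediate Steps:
E(I, l) = 3 (E(I, l) = -4 + 7 = 3)
q(N) = -2*N
((-9)² + (-1*28 + q(3)))*E(1, -11) = ((-9)² + (-1*28 - 2*3))*3 = (81 + (-28 - 6))*3 = (81 - 34)*3 = 47*3 = 141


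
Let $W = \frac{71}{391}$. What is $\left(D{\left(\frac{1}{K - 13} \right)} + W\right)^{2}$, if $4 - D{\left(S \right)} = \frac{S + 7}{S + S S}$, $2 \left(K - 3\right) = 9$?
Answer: $\frac{13767502225}{5503716} \approx 2501.5$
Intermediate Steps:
$K = \frac{15}{2}$ ($K = 3 + \frac{1}{2} \cdot 9 = 3 + \frac{9}{2} = \frac{15}{2} \approx 7.5$)
$D{\left(S \right)} = 4 - \frac{7 + S}{S + S^{2}}$ ($D{\left(S \right)} = 4 - \frac{S + 7}{S + S S} = 4 - \frac{7 + S}{S + S^{2}}$)
$W = \frac{71}{391}$ ($W = 71 \cdot \frac{1}{391} = \frac{71}{391} \approx 0.18159$)
$\left(D{\left(\frac{1}{K - 13} \right)} + W\right)^{2} = \left(\frac{-7 + \frac{3}{\frac{15}{2} - 13} + 4 \left(\frac{1}{\frac{15}{2} - 13}\right)^{2}}{\frac{1}{\frac{15}{2} - 13} \left(1 + \frac{1}{\frac{15}{2} - 13}\right)} + \frac{71}{391}\right)^{2} = \left(\frac{-7 + \frac{3}{- \frac{11}{2}} + 4 \left(\frac{1}{- \frac{11}{2}}\right)^{2}}{\frac{1}{- \frac{11}{2}} \left(1 + \frac{1}{- \frac{11}{2}}\right)} + \frac{71}{391}\right)^{2} = \left(\frac{-7 + 3 \left(- \frac{2}{11}\right) + 4 \left(- \frac{2}{11}\right)^{2}}{\left(- \frac{2}{11}\right) \left(1 - \frac{2}{11}\right)} + \frac{71}{391}\right)^{2} = \left(- \frac{11 \left(-7 - \frac{6}{11} + 4 \cdot \frac{4}{121}\right)}{2 \cdot \frac{9}{11}} + \frac{71}{391}\right)^{2} = \left(\left(- \frac{11}{2}\right) \frac{11}{9} \left(-7 - \frac{6}{11} + \frac{16}{121}\right) + \frac{71}{391}\right)^{2} = \left(\left(- \frac{11}{2}\right) \frac{11}{9} \left(- \frac{897}{121}\right) + \frac{71}{391}\right)^{2} = \left(\frac{299}{6} + \frac{71}{391}\right)^{2} = \left(\frac{117335}{2346}\right)^{2} = \frac{13767502225}{5503716}$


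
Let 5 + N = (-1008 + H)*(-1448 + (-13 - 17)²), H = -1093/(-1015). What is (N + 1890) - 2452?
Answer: 559495291/1015 ≈ 5.5123e+5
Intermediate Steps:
H = 1093/1015 (H = -1093*(-1/1015) = 1093/1015 ≈ 1.0768)
N = 560065721/1015 (N = -5 + (-1008 + 1093/1015)*(-1448 + (-13 - 17)²) = -5 - 1022027*(-1448 + (-30)²)/1015 = -5 - 1022027*(-1448 + 900)/1015 = -5 - 1022027/1015*(-548) = -5 + 560070796/1015 = 560065721/1015 ≈ 5.5179e+5)
(N + 1890) - 2452 = (560065721/1015 + 1890) - 2452 = 561984071/1015 - 2452 = 559495291/1015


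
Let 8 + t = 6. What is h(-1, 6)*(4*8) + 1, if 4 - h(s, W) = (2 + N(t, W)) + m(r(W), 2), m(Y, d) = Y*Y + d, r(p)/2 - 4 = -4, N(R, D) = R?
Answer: 65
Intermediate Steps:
t = -2 (t = -8 + 6 = -2)
r(p) = 0 (r(p) = 8 + 2*(-4) = 8 - 8 = 0)
m(Y, d) = d + Y² (m(Y, d) = Y² + d = d + Y²)
h(s, W) = 2 (h(s, W) = 4 - ((2 - 2) + (2 + 0²)) = 4 - (0 + (2 + 0)) = 4 - (0 + 2) = 4 - 1*2 = 4 - 2 = 2)
h(-1, 6)*(4*8) + 1 = 2*(4*8) + 1 = 2*32 + 1 = 64 + 1 = 65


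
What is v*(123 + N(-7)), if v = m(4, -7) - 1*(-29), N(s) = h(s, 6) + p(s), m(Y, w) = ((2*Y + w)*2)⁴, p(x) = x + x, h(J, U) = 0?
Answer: 4905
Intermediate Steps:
p(x) = 2*x
m(Y, w) = (2*w + 4*Y)⁴ (m(Y, w) = ((w + 2*Y)*2)⁴ = (2*w + 4*Y)⁴)
N(s) = 2*s (N(s) = 0 + 2*s = 2*s)
v = 45 (v = 16*(-7 + 2*4)⁴ - 1*(-29) = 16*(-7 + 8)⁴ + 29 = 16*1⁴ + 29 = 16*1 + 29 = 16 + 29 = 45)
v*(123 + N(-7)) = 45*(123 + 2*(-7)) = 45*(123 - 14) = 45*109 = 4905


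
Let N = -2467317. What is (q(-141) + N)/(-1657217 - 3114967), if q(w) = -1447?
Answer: 617191/1193046 ≈ 0.51732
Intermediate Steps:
(q(-141) + N)/(-1657217 - 3114967) = (-1447 - 2467317)/(-1657217 - 3114967) = -2468764/(-4772184) = -2468764*(-1/4772184) = 617191/1193046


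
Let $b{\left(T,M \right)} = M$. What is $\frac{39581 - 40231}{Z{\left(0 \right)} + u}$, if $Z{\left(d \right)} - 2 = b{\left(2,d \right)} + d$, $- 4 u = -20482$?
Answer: $- \frac{260}{2049} \approx -0.12689$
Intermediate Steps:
$u = \frac{10241}{2}$ ($u = \left(- \frac{1}{4}\right) \left(-20482\right) = \frac{10241}{2} \approx 5120.5$)
$Z{\left(d \right)} = 2 + 2 d$ ($Z{\left(d \right)} = 2 + \left(d + d\right) = 2 + 2 d$)
$\frac{39581 - 40231}{Z{\left(0 \right)} + u} = \frac{39581 - 40231}{\left(2 + 2 \cdot 0\right) + \frac{10241}{2}} = - \frac{650}{\left(2 + 0\right) + \frac{10241}{2}} = - \frac{650}{2 + \frac{10241}{2}} = - \frac{650}{\frac{10245}{2}} = \left(-650\right) \frac{2}{10245} = - \frac{260}{2049}$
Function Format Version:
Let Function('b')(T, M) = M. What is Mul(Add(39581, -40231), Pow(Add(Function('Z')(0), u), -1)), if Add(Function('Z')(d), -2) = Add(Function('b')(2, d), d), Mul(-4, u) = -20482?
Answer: Rational(-260, 2049) ≈ -0.12689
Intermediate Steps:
u = Rational(10241, 2) (u = Mul(Rational(-1, 4), -20482) = Rational(10241, 2) ≈ 5120.5)
Function('Z')(d) = Add(2, Mul(2, d)) (Function('Z')(d) = Add(2, Add(d, d)) = Add(2, Mul(2, d)))
Mul(Add(39581, -40231), Pow(Add(Function('Z')(0), u), -1)) = Mul(Add(39581, -40231), Pow(Add(Add(2, Mul(2, 0)), Rational(10241, 2)), -1)) = Mul(-650, Pow(Add(Add(2, 0), Rational(10241, 2)), -1)) = Mul(-650, Pow(Add(2, Rational(10241, 2)), -1)) = Mul(-650, Pow(Rational(10245, 2), -1)) = Mul(-650, Rational(2, 10245)) = Rational(-260, 2049)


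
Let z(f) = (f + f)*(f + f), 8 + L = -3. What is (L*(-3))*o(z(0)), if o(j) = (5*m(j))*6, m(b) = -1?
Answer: -990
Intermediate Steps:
L = -11 (L = -8 - 3 = -11)
z(f) = 4*f² (z(f) = (2*f)*(2*f) = 4*f²)
o(j) = -30 (o(j) = (5*(-1))*6 = -5*6 = -30)
(L*(-3))*o(z(0)) = -11*(-3)*(-30) = 33*(-30) = -990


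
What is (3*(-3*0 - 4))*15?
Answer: -180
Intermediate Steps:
(3*(-3*0 - 4))*15 = (3*(0 - 4))*15 = (3*(-4))*15 = -12*15 = -180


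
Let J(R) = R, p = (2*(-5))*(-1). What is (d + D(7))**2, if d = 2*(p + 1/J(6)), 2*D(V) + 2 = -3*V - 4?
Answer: 1681/36 ≈ 46.694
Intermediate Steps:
p = 10 (p = -10*(-1) = 10)
D(V) = -3 - 3*V/2 (D(V) = -1 + (-3*V - 4)/2 = -1 + (-4 - 3*V)/2 = -1 + (-2 - 3*V/2) = -3 - 3*V/2)
d = 61/3 (d = 2*(10 + 1/6) = 2*(61/6) = 61/3 ≈ 20.333)
(d + D(7))**2 = (61/3 + (-3 - 3/2*7))**2 = (61/3 + (-3 - 21/2))**2 = (61/3 - 27/2)**2 = (41/6)**2 = 1681/36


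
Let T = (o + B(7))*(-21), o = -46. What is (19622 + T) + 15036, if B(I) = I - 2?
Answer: 35519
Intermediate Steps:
B(I) = -2 + I
T = 861 (T = (-46 + (-2 + 7))*(-21) = (-46 + 5)*(-21) = -41*(-21) = 861)
(19622 + T) + 15036 = (19622 + 861) + 15036 = 20483 + 15036 = 35519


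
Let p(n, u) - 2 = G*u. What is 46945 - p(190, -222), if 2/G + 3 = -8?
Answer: 515929/11 ≈ 46903.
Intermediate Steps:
G = -2/11 (G = 2/(-3 - 8) = 2/(-11) = 2*(-1/11) = -2/11 ≈ -0.18182)
p(n, u) = 2 - 2*u/11
46945 - p(190, -222) = 46945 - (2 - 2/11*(-222)) = 46945 - (2 + 444/11) = 46945 - 1*466/11 = 46945 - 466/11 = 515929/11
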